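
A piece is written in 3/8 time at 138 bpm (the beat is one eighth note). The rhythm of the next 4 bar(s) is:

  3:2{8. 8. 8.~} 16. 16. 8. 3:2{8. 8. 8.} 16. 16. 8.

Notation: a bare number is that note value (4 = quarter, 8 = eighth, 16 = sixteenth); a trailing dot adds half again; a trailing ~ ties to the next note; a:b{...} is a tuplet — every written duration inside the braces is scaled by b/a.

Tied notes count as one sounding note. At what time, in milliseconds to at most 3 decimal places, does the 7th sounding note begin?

note 7 onset = 7b = 3043.478ms

1. 0.0ms @ 0 + 434.783ms (1)
2. 434.783ms @ 1 + 434.783ms (1)
3. 869.565ms @ 2 + 760.87ms (7/4)
4. 1630.435ms @ 15/4 + 326.087ms (3/4)
5. 1956.522ms @ 9/2 + 652.174ms (3/2)
6. 2608.696ms @ 6 + 434.783ms (1)
7. 3043.478ms @ 7 + 434.783ms (1)
8. 3478.261ms @ 8 + 434.783ms (1)
9. 3913.043ms @ 9 + 326.087ms (3/4)
10. 4239.13ms @ 39/4 + 326.087ms (3/4)
11. 4565.217ms @ 21/2 + 652.174ms (3/2)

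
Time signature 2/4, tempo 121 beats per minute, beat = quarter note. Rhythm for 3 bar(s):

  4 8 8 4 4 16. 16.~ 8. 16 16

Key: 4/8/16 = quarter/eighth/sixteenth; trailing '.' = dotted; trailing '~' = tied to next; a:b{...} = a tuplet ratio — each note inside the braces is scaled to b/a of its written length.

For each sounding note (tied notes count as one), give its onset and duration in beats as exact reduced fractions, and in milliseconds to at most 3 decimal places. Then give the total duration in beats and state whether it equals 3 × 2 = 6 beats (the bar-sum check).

1) 0.0ms=0b +495.868ms=1b
2) 495.868ms=1b +247.934ms=1/2b
3) 743.802ms=3/2b +247.934ms=1/2b
4) 991.736ms=2b +495.868ms=1b
5) 1487.603ms=3b +495.868ms=1b
6) 1983.471ms=4b +185.95ms=3/8b
7) 2169.421ms=35/8b +557.851ms=9/8b
8) 2727.273ms=11/2b +123.967ms=1/4b
9) 2851.24ms=23/4b +123.967ms=1/4b
Σ=6b of 6 (121bpm 2/4) — PASS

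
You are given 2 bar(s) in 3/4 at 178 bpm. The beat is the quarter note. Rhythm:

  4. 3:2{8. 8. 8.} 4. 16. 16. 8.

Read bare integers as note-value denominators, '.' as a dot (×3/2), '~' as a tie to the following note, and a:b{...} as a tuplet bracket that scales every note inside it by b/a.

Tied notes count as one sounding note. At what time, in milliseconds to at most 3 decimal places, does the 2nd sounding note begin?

1. 0.0ms @ 0 + 505.618ms (3/2)
2. 505.618ms @ 3/2 + 168.539ms (1/2)
3. 674.157ms @ 2 + 168.539ms (1/2)
4. 842.697ms @ 5/2 + 168.539ms (1/2)
5. 1011.236ms @ 3 + 505.618ms (3/2)
6. 1516.854ms @ 9/2 + 126.404ms (3/8)
7. 1643.258ms @ 39/8 + 126.404ms (3/8)
8. 1769.663ms @ 21/4 + 252.809ms (3/4)

note 2 onset = 3/2b = 505.618ms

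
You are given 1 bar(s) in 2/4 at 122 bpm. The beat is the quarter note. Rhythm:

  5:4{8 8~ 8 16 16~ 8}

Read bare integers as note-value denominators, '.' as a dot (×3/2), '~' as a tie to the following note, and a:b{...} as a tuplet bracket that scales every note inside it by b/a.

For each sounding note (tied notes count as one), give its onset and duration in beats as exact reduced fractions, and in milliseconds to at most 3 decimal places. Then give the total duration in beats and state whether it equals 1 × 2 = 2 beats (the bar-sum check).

1) 0.0ms=0b +196.721ms=2/5b
2) 196.721ms=2/5b +393.443ms=4/5b
3) 590.164ms=6/5b +98.361ms=1/5b
4) 688.525ms=7/5b +295.082ms=3/5b
Σ=2b of 2 (122bpm 2/4) — PASS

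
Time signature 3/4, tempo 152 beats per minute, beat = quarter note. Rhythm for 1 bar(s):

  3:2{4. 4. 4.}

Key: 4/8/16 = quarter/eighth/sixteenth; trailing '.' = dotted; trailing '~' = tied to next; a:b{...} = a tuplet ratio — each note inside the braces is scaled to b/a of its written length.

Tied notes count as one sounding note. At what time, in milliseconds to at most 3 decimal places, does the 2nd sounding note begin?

note 2 onset = 1b = 394.737ms

1. 0.0ms @ 0 + 394.737ms (1)
2. 394.737ms @ 1 + 394.737ms (1)
3. 789.474ms @ 2 + 394.737ms (1)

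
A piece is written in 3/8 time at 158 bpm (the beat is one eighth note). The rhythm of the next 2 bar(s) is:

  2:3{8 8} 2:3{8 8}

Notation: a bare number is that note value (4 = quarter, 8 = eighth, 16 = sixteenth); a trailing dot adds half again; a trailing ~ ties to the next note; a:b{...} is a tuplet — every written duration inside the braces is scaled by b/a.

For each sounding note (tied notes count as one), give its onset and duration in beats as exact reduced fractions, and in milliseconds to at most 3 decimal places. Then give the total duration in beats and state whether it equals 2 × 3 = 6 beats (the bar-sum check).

1) 0.0ms=0b +569.62ms=3/2b
2) 569.62ms=3/2b +569.62ms=3/2b
3) 1139.241ms=3b +569.62ms=3/2b
4) 1708.861ms=9/2b +569.62ms=3/2b
Σ=6b of 6 (158bpm 3/8) — PASS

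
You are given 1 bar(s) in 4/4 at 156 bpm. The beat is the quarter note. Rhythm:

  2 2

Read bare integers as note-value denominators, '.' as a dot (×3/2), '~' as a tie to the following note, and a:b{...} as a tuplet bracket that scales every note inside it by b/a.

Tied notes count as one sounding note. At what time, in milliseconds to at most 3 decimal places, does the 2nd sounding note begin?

note 2 onset = 2b = 769.231ms

1. 0.0ms @ 0 + 769.231ms (2)
2. 769.231ms @ 2 + 769.231ms (2)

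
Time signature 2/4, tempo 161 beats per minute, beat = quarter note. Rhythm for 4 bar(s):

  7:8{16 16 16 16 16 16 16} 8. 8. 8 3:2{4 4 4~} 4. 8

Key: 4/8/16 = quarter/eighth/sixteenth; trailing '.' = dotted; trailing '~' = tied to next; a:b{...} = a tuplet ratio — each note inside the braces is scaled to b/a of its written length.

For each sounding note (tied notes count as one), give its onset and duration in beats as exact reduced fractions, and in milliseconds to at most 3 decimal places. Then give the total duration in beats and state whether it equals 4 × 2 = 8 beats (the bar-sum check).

1) 0.0ms=0b +106.477ms=2/7b
2) 106.477ms=2/7b +106.477ms=2/7b
3) 212.955ms=4/7b +106.477ms=2/7b
4) 319.432ms=6/7b +106.477ms=2/7b
5) 425.909ms=8/7b +106.477ms=2/7b
6) 532.387ms=10/7b +106.477ms=2/7b
7) 638.864ms=12/7b +106.477ms=2/7b
8) 745.342ms=2b +279.503ms=3/4b
9) 1024.845ms=11/4b +279.503ms=3/4b
10) 1304.348ms=7/2b +186.335ms=1/2b
11) 1490.683ms=4b +248.447ms=2/3b
12) 1739.13ms=14/3b +248.447ms=2/3b
13) 1987.578ms=16/3b +807.453ms=13/6b
14) 2795.031ms=15/2b +186.335ms=1/2b
Σ=8b of 8 (161bpm 2/4) — PASS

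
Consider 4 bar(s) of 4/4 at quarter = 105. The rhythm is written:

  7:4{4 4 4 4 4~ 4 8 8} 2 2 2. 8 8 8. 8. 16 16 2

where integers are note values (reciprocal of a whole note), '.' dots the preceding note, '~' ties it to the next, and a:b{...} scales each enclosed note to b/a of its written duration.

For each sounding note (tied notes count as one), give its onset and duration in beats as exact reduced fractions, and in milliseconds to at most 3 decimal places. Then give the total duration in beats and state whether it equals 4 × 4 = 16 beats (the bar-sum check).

1) 0.0ms=0b +326.531ms=4/7b
2) 326.531ms=4/7b +326.531ms=4/7b
3) 653.061ms=8/7b +326.531ms=4/7b
4) 979.592ms=12/7b +326.531ms=4/7b
5) 1306.122ms=16/7b +653.061ms=8/7b
6) 1959.184ms=24/7b +163.265ms=2/7b
7) 2122.449ms=26/7b +163.265ms=2/7b
8) 2285.714ms=4b +1142.857ms=2b
9) 3428.571ms=6b +1142.857ms=2b
10) 4571.429ms=8b +1714.286ms=3b
11) 6285.714ms=11b +285.714ms=1/2b
12) 6571.429ms=23/2b +285.714ms=1/2b
13) 6857.143ms=12b +428.571ms=3/4b
14) 7285.714ms=51/4b +428.571ms=3/4b
15) 7714.286ms=27/2b +142.857ms=1/4b
16) 7857.143ms=55/4b +142.857ms=1/4b
17) 8000.0ms=14b +1142.857ms=2b
Σ=16b of 16 (105bpm 4/4) — PASS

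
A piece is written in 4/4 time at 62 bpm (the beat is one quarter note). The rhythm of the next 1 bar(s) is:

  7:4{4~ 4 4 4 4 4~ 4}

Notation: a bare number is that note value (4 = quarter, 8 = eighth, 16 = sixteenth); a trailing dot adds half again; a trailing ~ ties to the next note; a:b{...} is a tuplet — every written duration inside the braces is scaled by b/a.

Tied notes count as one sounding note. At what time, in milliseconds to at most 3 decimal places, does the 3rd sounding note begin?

note 3 onset = 12/7b = 1658.986ms

1. 0.0ms @ 0 + 1105.991ms (8/7)
2. 1105.991ms @ 8/7 + 552.995ms (4/7)
3. 1658.986ms @ 12/7 + 552.995ms (4/7)
4. 2211.982ms @ 16/7 + 552.995ms (4/7)
5. 2764.977ms @ 20/7 + 1105.991ms (8/7)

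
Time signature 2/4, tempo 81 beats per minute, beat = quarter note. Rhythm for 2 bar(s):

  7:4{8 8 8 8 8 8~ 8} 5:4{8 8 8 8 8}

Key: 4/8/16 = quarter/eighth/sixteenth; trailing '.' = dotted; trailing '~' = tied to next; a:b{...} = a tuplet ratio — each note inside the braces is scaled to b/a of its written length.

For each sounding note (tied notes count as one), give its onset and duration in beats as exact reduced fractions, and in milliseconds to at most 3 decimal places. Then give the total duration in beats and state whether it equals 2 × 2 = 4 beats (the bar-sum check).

1) 0.0ms=0b +211.64ms=2/7b
2) 211.64ms=2/7b +211.64ms=2/7b
3) 423.28ms=4/7b +211.64ms=2/7b
4) 634.921ms=6/7b +211.64ms=2/7b
5) 846.561ms=8/7b +211.64ms=2/7b
6) 1058.201ms=10/7b +423.28ms=4/7b
7) 1481.481ms=2b +296.296ms=2/5b
8) 1777.778ms=12/5b +296.296ms=2/5b
9) 2074.074ms=14/5b +296.296ms=2/5b
10) 2370.37ms=16/5b +296.296ms=2/5b
11) 2666.667ms=18/5b +296.296ms=2/5b
Σ=4b of 4 (81bpm 2/4) — PASS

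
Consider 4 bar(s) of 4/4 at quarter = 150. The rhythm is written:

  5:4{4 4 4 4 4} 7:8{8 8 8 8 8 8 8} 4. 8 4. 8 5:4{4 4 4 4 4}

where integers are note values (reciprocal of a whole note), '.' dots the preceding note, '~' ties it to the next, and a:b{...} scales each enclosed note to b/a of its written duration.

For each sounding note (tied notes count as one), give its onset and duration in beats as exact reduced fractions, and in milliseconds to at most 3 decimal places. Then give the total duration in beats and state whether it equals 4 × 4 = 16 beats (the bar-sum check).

1) 0.0ms=0b +320.0ms=4/5b
2) 320.0ms=4/5b +320.0ms=4/5b
3) 640.0ms=8/5b +320.0ms=4/5b
4) 960.0ms=12/5b +320.0ms=4/5b
5) 1280.0ms=16/5b +320.0ms=4/5b
6) 1600.0ms=4b +228.571ms=4/7b
7) 1828.571ms=32/7b +228.571ms=4/7b
8) 2057.143ms=36/7b +228.571ms=4/7b
9) 2285.714ms=40/7b +228.571ms=4/7b
10) 2514.286ms=44/7b +228.571ms=4/7b
11) 2742.857ms=48/7b +228.571ms=4/7b
12) 2971.429ms=52/7b +228.571ms=4/7b
13) 3200.0ms=8b +600.0ms=3/2b
14) 3800.0ms=19/2b +200.0ms=1/2b
15) 4000.0ms=10b +600.0ms=3/2b
16) 4600.0ms=23/2b +200.0ms=1/2b
17) 4800.0ms=12b +320.0ms=4/5b
18) 5120.0ms=64/5b +320.0ms=4/5b
19) 5440.0ms=68/5b +320.0ms=4/5b
20) 5760.0ms=72/5b +320.0ms=4/5b
21) 6080.0ms=76/5b +320.0ms=4/5b
Σ=16b of 16 (150bpm 4/4) — PASS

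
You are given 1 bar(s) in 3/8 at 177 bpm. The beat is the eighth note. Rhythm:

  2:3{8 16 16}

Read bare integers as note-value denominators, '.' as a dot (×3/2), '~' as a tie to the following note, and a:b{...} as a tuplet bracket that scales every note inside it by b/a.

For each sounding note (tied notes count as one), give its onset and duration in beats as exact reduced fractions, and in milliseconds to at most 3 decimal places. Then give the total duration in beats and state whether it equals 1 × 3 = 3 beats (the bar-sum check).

1) 0.0ms=0b +508.475ms=3/2b
2) 508.475ms=3/2b +254.237ms=3/4b
3) 762.712ms=9/4b +254.237ms=3/4b
Σ=3b of 3 (177bpm 3/8) — PASS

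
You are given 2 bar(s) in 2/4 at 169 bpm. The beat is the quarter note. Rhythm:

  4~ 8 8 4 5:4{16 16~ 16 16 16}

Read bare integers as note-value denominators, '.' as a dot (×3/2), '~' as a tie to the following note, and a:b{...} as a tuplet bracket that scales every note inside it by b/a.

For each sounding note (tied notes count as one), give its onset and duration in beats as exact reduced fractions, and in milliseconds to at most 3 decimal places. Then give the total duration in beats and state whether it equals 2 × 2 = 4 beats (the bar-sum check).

1) 0.0ms=0b +532.544ms=3/2b
2) 532.544ms=3/2b +177.515ms=1/2b
3) 710.059ms=2b +355.03ms=1b
4) 1065.089ms=3b +71.006ms=1/5b
5) 1136.095ms=16/5b +142.012ms=2/5b
6) 1278.107ms=18/5b +71.006ms=1/5b
7) 1349.112ms=19/5b +71.006ms=1/5b
Σ=4b of 4 (169bpm 2/4) — PASS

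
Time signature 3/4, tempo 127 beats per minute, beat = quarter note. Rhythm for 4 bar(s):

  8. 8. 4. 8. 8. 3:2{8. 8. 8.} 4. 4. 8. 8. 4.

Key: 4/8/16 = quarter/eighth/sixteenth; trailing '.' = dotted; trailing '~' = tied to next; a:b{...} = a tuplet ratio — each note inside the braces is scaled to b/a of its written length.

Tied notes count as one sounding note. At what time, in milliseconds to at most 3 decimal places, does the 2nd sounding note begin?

1. 0.0ms @ 0 + 354.331ms (3/4)
2. 354.331ms @ 3/4 + 354.331ms (3/4)
3. 708.661ms @ 3/2 + 708.661ms (3/2)
4. 1417.323ms @ 3 + 354.331ms (3/4)
5. 1771.654ms @ 15/4 + 354.331ms (3/4)
6. 2125.984ms @ 9/2 + 236.22ms (1/2)
7. 2362.205ms @ 5 + 236.22ms (1/2)
8. 2598.425ms @ 11/2 + 236.22ms (1/2)
9. 2834.646ms @ 6 + 708.661ms (3/2)
10. 3543.307ms @ 15/2 + 708.661ms (3/2)
11. 4251.969ms @ 9 + 354.331ms (3/4)
12. 4606.299ms @ 39/4 + 354.331ms (3/4)
13. 4960.63ms @ 21/2 + 708.661ms (3/2)

note 2 onset = 3/4b = 354.331ms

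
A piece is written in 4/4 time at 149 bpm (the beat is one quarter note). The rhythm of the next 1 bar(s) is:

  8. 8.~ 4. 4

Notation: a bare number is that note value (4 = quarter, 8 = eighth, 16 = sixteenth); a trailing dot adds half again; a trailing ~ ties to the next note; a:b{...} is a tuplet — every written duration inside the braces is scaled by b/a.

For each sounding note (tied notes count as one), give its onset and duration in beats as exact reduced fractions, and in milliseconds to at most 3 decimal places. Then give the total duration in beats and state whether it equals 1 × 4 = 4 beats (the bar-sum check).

1) 0.0ms=0b +302.013ms=3/4b
2) 302.013ms=3/4b +906.04ms=9/4b
3) 1208.054ms=3b +402.685ms=1b
Σ=4b of 4 (149bpm 4/4) — PASS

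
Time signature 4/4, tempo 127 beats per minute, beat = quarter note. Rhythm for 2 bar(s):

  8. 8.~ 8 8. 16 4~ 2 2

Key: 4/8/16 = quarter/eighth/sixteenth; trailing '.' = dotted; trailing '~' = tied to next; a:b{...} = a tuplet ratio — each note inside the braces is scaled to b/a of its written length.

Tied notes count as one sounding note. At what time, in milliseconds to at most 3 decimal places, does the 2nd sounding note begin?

1. 0.0ms @ 0 + 354.331ms (3/4)
2. 354.331ms @ 3/4 + 590.551ms (5/4)
3. 944.882ms @ 2 + 354.331ms (3/4)
4. 1299.213ms @ 11/4 + 118.11ms (1/4)
5. 1417.323ms @ 3 + 1417.323ms (3)
6. 2834.646ms @ 6 + 944.882ms (2)

note 2 onset = 3/4b = 354.331ms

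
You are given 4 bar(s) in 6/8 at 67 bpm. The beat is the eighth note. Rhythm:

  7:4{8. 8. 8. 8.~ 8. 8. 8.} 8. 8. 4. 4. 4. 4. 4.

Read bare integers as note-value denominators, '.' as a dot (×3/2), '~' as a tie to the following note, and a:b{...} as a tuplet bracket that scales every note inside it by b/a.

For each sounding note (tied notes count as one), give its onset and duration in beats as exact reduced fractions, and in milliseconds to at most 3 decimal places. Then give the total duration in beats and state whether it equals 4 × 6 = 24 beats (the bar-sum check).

1) 0.0ms=0b +767.591ms=6/7b
2) 767.591ms=6/7b +767.591ms=6/7b
3) 1535.181ms=12/7b +767.591ms=6/7b
4) 2302.772ms=18/7b +1535.181ms=12/7b
5) 3837.953ms=30/7b +767.591ms=6/7b
6) 4605.544ms=36/7b +767.591ms=6/7b
7) 5373.134ms=6b +1343.284ms=3/2b
8) 6716.418ms=15/2b +1343.284ms=3/2b
9) 8059.701ms=9b +2686.567ms=3b
10) 10746.269ms=12b +2686.567ms=3b
11) 13432.836ms=15b +2686.567ms=3b
12) 16119.403ms=18b +2686.567ms=3b
13) 18805.97ms=21b +2686.567ms=3b
Σ=24b of 24 (67bpm 6/8) — PASS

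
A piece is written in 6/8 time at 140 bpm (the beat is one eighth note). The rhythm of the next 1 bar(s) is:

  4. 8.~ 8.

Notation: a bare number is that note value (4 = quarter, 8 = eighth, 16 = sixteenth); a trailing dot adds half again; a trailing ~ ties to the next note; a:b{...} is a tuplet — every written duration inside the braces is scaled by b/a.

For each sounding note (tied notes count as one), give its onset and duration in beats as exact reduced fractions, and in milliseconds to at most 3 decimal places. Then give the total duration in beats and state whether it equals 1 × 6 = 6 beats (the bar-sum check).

1) 0.0ms=0b +1285.714ms=3b
2) 1285.714ms=3b +1285.714ms=3b
Σ=6b of 6 (140bpm 6/8) — PASS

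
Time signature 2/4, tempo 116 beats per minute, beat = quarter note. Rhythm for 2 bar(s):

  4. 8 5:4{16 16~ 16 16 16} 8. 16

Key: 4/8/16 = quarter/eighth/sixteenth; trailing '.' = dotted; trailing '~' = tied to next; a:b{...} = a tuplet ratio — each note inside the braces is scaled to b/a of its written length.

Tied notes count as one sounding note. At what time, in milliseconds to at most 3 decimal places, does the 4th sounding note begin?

note 4 onset = 11/5b = 1137.931ms

1. 0.0ms @ 0 + 775.862ms (3/2)
2. 775.862ms @ 3/2 + 258.621ms (1/2)
3. 1034.483ms @ 2 + 103.448ms (1/5)
4. 1137.931ms @ 11/5 + 206.897ms (2/5)
5. 1344.828ms @ 13/5 + 103.448ms (1/5)
6. 1448.276ms @ 14/5 + 103.448ms (1/5)
7. 1551.724ms @ 3 + 387.931ms (3/4)
8. 1939.655ms @ 15/4 + 129.31ms (1/4)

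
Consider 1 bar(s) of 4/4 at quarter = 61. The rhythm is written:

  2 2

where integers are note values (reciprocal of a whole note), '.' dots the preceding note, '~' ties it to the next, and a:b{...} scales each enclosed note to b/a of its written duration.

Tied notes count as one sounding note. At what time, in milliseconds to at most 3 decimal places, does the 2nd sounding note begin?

note 2 onset = 2b = 1967.213ms

1. 0.0ms @ 0 + 1967.213ms (2)
2. 1967.213ms @ 2 + 1967.213ms (2)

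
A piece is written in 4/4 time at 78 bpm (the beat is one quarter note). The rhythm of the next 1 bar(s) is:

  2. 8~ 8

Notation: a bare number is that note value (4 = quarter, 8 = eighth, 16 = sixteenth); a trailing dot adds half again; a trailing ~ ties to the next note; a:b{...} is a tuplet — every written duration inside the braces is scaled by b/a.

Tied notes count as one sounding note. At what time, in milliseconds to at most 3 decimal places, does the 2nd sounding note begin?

note 2 onset = 3b = 2307.692ms

1. 0.0ms @ 0 + 2307.692ms (3)
2. 2307.692ms @ 3 + 769.231ms (1)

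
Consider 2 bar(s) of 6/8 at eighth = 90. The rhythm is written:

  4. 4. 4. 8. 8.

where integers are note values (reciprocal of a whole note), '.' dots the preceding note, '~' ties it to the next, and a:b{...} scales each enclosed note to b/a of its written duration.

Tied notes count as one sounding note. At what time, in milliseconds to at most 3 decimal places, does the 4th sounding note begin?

note 4 onset = 9b = 6000.0ms

1. 0.0ms @ 0 + 2000.0ms (3)
2. 2000.0ms @ 3 + 2000.0ms (3)
3. 4000.0ms @ 6 + 2000.0ms (3)
4. 6000.0ms @ 9 + 1000.0ms (3/2)
5. 7000.0ms @ 21/2 + 1000.0ms (3/2)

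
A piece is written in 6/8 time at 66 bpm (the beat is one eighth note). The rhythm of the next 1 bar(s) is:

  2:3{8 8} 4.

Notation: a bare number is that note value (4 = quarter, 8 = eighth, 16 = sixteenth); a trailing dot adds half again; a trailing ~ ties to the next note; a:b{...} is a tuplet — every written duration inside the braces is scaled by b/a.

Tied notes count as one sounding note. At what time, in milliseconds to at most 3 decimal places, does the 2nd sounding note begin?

1. 0.0ms @ 0 + 1363.636ms (3/2)
2. 1363.636ms @ 3/2 + 1363.636ms (3/2)
3. 2727.273ms @ 3 + 2727.273ms (3)

note 2 onset = 3/2b = 1363.636ms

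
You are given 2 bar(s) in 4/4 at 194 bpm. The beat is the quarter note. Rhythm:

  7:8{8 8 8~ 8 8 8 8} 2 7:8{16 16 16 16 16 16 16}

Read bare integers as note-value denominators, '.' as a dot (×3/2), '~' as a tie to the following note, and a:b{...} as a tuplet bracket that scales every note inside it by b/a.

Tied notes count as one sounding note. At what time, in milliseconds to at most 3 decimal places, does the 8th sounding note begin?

note 8 onset = 6b = 1855.67ms

1. 0.0ms @ 0 + 176.73ms (4/7)
2. 176.73ms @ 4/7 + 176.73ms (4/7)
3. 353.461ms @ 8/7 + 353.461ms (8/7)
4. 706.922ms @ 16/7 + 176.73ms (4/7)
5. 883.652ms @ 20/7 + 176.73ms (4/7)
6. 1060.383ms @ 24/7 + 176.73ms (4/7)
7. 1237.113ms @ 4 + 618.557ms (2)
8. 1855.67ms @ 6 + 88.365ms (2/7)
9. 1944.035ms @ 44/7 + 88.365ms (2/7)
10. 2032.401ms @ 46/7 + 88.365ms (2/7)
11. 2120.766ms @ 48/7 + 88.365ms (2/7)
12. 2209.131ms @ 50/7 + 88.365ms (2/7)
13. 2297.496ms @ 52/7 + 88.365ms (2/7)
14. 2385.862ms @ 54/7 + 88.365ms (2/7)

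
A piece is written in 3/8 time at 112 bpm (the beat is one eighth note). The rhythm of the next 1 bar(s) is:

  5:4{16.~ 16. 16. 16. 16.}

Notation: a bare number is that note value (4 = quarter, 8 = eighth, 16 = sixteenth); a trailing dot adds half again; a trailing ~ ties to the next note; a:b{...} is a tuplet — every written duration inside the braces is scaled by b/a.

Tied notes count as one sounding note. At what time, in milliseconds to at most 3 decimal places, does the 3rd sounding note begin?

note 3 onset = 9/5b = 964.286ms

1. 0.0ms @ 0 + 642.857ms (6/5)
2. 642.857ms @ 6/5 + 321.429ms (3/5)
3. 964.286ms @ 9/5 + 321.429ms (3/5)
4. 1285.714ms @ 12/5 + 321.429ms (3/5)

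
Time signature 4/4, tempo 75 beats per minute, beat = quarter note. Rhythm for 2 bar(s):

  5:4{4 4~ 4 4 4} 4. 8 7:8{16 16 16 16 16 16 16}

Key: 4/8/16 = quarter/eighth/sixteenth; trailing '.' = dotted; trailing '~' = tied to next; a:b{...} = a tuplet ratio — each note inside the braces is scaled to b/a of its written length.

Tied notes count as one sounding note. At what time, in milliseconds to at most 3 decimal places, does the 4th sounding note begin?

note 4 onset = 16/5b = 2560.0ms

1. 0.0ms @ 0 + 640.0ms (4/5)
2. 640.0ms @ 4/5 + 1280.0ms (8/5)
3. 1920.0ms @ 12/5 + 640.0ms (4/5)
4. 2560.0ms @ 16/5 + 640.0ms (4/5)
5. 3200.0ms @ 4 + 1200.0ms (3/2)
6. 4400.0ms @ 11/2 + 400.0ms (1/2)
7. 4800.0ms @ 6 + 228.571ms (2/7)
8. 5028.571ms @ 44/7 + 228.571ms (2/7)
9. 5257.143ms @ 46/7 + 228.571ms (2/7)
10. 5485.714ms @ 48/7 + 228.571ms (2/7)
11. 5714.286ms @ 50/7 + 228.571ms (2/7)
12. 5942.857ms @ 52/7 + 228.571ms (2/7)
13. 6171.429ms @ 54/7 + 228.571ms (2/7)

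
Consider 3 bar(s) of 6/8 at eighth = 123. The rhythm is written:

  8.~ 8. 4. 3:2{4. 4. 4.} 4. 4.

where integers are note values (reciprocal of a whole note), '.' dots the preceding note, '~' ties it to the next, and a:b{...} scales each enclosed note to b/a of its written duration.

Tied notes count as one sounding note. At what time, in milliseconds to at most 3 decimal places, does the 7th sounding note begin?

note 7 onset = 15b = 7317.073ms

1. 0.0ms @ 0 + 1463.415ms (3)
2. 1463.415ms @ 3 + 1463.415ms (3)
3. 2926.829ms @ 6 + 975.61ms (2)
4. 3902.439ms @ 8 + 975.61ms (2)
5. 4878.049ms @ 10 + 975.61ms (2)
6. 5853.659ms @ 12 + 1463.415ms (3)
7. 7317.073ms @ 15 + 1463.415ms (3)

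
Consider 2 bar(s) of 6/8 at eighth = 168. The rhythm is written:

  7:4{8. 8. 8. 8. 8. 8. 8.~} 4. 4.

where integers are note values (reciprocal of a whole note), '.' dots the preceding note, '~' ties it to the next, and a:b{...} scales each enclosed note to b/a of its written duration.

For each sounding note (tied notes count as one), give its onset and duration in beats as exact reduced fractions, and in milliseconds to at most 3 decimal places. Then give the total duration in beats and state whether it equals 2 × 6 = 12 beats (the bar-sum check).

1) 0.0ms=0b +306.122ms=6/7b
2) 306.122ms=6/7b +306.122ms=6/7b
3) 612.245ms=12/7b +306.122ms=6/7b
4) 918.367ms=18/7b +306.122ms=6/7b
5) 1224.49ms=24/7b +306.122ms=6/7b
6) 1530.612ms=30/7b +306.122ms=6/7b
7) 1836.735ms=36/7b +1377.551ms=27/7b
8) 3214.286ms=9b +1071.429ms=3b
Σ=12b of 12 (168bpm 6/8) — PASS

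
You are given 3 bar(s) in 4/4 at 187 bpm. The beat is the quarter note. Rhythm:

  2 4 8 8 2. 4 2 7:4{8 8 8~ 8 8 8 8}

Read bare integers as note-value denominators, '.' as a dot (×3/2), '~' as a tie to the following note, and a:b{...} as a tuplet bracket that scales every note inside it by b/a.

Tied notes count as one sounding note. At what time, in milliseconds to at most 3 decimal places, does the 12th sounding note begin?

note 12 onset = 80/7b = 3666.921ms

1. 0.0ms @ 0 + 641.711ms (2)
2. 641.711ms @ 2 + 320.856ms (1)
3. 962.567ms @ 3 + 160.428ms (1/2)
4. 1122.995ms @ 7/2 + 160.428ms (1/2)
5. 1283.422ms @ 4 + 962.567ms (3)
6. 2245.989ms @ 7 + 320.856ms (1)
7. 2566.845ms @ 8 + 641.711ms (2)
8. 3208.556ms @ 10 + 91.673ms (2/7)
9. 3300.229ms @ 72/7 + 91.673ms (2/7)
10. 3391.902ms @ 74/7 + 183.346ms (4/7)
11. 3575.248ms @ 78/7 + 91.673ms (2/7)
12. 3666.921ms @ 80/7 + 91.673ms (2/7)
13. 3758.594ms @ 82/7 + 91.673ms (2/7)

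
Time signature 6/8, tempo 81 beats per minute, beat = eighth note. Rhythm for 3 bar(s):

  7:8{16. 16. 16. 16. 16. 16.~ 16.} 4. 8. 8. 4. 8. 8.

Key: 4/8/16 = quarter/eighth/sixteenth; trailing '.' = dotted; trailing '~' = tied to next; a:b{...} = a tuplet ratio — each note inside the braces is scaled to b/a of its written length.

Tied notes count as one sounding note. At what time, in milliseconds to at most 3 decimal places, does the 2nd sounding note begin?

1. 0.0ms @ 0 + 634.921ms (6/7)
2. 634.921ms @ 6/7 + 634.921ms (6/7)
3. 1269.841ms @ 12/7 + 634.921ms (6/7)
4. 1904.762ms @ 18/7 + 634.921ms (6/7)
5. 2539.683ms @ 24/7 + 634.921ms (6/7)
6. 3174.603ms @ 30/7 + 1269.841ms (12/7)
7. 4444.444ms @ 6 + 2222.222ms (3)
8. 6666.667ms @ 9 + 1111.111ms (3/2)
9. 7777.778ms @ 21/2 + 1111.111ms (3/2)
10. 8888.889ms @ 12 + 2222.222ms (3)
11. 11111.111ms @ 15 + 1111.111ms (3/2)
12. 12222.222ms @ 33/2 + 1111.111ms (3/2)

note 2 onset = 6/7b = 634.921ms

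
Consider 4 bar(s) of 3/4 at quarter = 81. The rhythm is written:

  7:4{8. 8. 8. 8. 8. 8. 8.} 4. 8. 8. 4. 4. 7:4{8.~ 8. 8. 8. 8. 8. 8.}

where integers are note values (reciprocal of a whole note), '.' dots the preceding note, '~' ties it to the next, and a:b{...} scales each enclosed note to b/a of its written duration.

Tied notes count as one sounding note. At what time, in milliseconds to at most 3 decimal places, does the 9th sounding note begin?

1. 0.0ms @ 0 + 317.46ms (3/7)
2. 317.46ms @ 3/7 + 317.46ms (3/7)
3. 634.921ms @ 6/7 + 317.46ms (3/7)
4. 952.381ms @ 9/7 + 317.46ms (3/7)
5. 1269.841ms @ 12/7 + 317.46ms (3/7)
6. 1587.302ms @ 15/7 + 317.46ms (3/7)
7. 1904.762ms @ 18/7 + 317.46ms (3/7)
8. 2222.222ms @ 3 + 1111.111ms (3/2)
9. 3333.333ms @ 9/2 + 555.556ms (3/4)
10. 3888.889ms @ 21/4 + 555.556ms (3/4)
11. 4444.444ms @ 6 + 1111.111ms (3/2)
12. 5555.556ms @ 15/2 + 1111.111ms (3/2)
13. 6666.667ms @ 9 + 634.921ms (6/7)
14. 7301.587ms @ 69/7 + 317.46ms (3/7)
15. 7619.048ms @ 72/7 + 317.46ms (3/7)
16. 7936.508ms @ 75/7 + 317.46ms (3/7)
17. 8253.968ms @ 78/7 + 317.46ms (3/7)
18. 8571.429ms @ 81/7 + 317.46ms (3/7)

note 9 onset = 9/2b = 3333.333ms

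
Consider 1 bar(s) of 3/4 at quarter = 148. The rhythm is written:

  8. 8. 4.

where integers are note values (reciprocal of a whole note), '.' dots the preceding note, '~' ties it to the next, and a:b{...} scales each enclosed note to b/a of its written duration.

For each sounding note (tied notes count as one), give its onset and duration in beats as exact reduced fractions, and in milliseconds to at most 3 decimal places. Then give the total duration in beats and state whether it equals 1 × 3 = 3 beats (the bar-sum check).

1) 0.0ms=0b +304.054ms=3/4b
2) 304.054ms=3/4b +304.054ms=3/4b
3) 608.108ms=3/2b +608.108ms=3/2b
Σ=3b of 3 (148bpm 3/4) — PASS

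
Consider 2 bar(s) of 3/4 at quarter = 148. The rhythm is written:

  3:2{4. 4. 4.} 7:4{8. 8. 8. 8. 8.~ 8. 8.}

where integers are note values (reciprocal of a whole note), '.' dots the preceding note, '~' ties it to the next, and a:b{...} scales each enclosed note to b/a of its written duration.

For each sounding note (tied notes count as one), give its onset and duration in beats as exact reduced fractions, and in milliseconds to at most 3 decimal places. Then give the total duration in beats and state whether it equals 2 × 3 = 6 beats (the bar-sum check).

1) 0.0ms=0b +405.405ms=1b
2) 405.405ms=1b +405.405ms=1b
3) 810.811ms=2b +405.405ms=1b
4) 1216.216ms=3b +173.745ms=3/7b
5) 1389.961ms=24/7b +173.745ms=3/7b
6) 1563.707ms=27/7b +173.745ms=3/7b
7) 1737.452ms=30/7b +173.745ms=3/7b
8) 1911.197ms=33/7b +347.49ms=6/7b
9) 2258.687ms=39/7b +173.745ms=3/7b
Σ=6b of 6 (148bpm 3/4) — PASS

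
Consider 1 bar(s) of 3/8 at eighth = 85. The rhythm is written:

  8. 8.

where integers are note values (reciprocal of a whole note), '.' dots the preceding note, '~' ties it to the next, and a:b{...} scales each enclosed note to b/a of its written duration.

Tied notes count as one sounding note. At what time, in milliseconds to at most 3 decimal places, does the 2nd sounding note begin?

1. 0.0ms @ 0 + 1058.824ms (3/2)
2. 1058.824ms @ 3/2 + 1058.824ms (3/2)

note 2 onset = 3/2b = 1058.824ms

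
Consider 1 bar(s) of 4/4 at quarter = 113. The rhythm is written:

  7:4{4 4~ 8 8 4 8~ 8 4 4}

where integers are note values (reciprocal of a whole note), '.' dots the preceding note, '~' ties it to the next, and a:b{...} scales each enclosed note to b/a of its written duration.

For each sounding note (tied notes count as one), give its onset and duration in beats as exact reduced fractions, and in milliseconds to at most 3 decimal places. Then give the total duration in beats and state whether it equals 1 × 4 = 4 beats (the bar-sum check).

1) 0.0ms=0b +303.413ms=4/7b
2) 303.413ms=4/7b +455.12ms=6/7b
3) 758.534ms=10/7b +151.707ms=2/7b
4) 910.24ms=12/7b +303.413ms=4/7b
5) 1213.654ms=16/7b +303.413ms=4/7b
6) 1517.067ms=20/7b +303.413ms=4/7b
7) 1820.48ms=24/7b +303.413ms=4/7b
Σ=4b of 4 (113bpm 4/4) — PASS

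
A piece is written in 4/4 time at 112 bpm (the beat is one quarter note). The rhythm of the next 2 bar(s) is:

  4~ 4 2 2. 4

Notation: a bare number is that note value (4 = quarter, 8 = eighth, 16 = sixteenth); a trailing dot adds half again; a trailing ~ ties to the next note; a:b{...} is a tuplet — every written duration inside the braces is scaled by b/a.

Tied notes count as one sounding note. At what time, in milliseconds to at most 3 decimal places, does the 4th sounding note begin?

1. 0.0ms @ 0 + 1071.429ms (2)
2. 1071.429ms @ 2 + 1071.429ms (2)
3. 2142.857ms @ 4 + 1607.143ms (3)
4. 3750.0ms @ 7 + 535.714ms (1)

note 4 onset = 7b = 3750.0ms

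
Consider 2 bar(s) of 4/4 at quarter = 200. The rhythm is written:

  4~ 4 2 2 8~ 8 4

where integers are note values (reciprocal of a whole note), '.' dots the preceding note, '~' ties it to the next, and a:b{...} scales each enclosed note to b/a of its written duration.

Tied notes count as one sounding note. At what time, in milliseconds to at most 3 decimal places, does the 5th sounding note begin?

1. 0.0ms @ 0 + 600.0ms (2)
2. 600.0ms @ 2 + 600.0ms (2)
3. 1200.0ms @ 4 + 600.0ms (2)
4. 1800.0ms @ 6 + 300.0ms (1)
5. 2100.0ms @ 7 + 300.0ms (1)

note 5 onset = 7b = 2100.0ms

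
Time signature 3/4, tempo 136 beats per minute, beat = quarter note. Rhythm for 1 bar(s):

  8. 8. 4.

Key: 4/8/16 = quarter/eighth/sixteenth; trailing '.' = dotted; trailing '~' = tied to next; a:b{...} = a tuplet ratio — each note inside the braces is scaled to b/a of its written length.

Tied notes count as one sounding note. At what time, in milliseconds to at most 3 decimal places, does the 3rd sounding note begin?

note 3 onset = 3/2b = 661.765ms

1. 0.0ms @ 0 + 330.882ms (3/4)
2. 330.882ms @ 3/4 + 330.882ms (3/4)
3. 661.765ms @ 3/2 + 661.765ms (3/2)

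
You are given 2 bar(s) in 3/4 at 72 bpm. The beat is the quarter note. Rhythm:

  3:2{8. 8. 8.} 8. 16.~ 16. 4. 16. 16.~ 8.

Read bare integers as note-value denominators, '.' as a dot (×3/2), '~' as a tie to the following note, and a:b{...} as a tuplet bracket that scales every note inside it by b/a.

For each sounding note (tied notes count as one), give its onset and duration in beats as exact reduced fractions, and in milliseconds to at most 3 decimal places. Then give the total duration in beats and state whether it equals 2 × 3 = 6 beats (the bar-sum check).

1) 0.0ms=0b +416.667ms=1/2b
2) 416.667ms=1/2b +416.667ms=1/2b
3) 833.333ms=1b +416.667ms=1/2b
4) 1250.0ms=3/2b +625.0ms=3/4b
5) 1875.0ms=9/4b +625.0ms=3/4b
6) 2500.0ms=3b +1250.0ms=3/2b
7) 3750.0ms=9/2b +312.5ms=3/8b
8) 4062.5ms=39/8b +937.5ms=9/8b
Σ=6b of 6 (72bpm 3/4) — PASS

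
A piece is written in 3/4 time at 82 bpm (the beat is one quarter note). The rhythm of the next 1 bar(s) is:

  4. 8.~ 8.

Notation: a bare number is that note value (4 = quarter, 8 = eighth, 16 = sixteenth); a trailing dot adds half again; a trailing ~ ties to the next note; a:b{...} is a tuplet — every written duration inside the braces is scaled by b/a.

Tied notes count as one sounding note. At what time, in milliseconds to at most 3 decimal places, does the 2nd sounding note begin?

1. 0.0ms @ 0 + 1097.561ms (3/2)
2. 1097.561ms @ 3/2 + 1097.561ms (3/2)

note 2 onset = 3/2b = 1097.561ms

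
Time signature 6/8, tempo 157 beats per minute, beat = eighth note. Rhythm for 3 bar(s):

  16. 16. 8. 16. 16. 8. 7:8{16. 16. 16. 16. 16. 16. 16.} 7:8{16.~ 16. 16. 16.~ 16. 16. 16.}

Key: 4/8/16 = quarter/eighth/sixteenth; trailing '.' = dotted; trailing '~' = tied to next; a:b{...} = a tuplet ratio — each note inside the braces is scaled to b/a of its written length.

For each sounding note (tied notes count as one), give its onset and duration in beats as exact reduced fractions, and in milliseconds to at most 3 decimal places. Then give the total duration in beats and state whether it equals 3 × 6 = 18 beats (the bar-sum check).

1) 0.0ms=0b +286.624ms=3/4b
2) 286.624ms=3/4b +286.624ms=3/4b
3) 573.248ms=3/2b +573.248ms=3/2b
4) 1146.497ms=3b +286.624ms=3/4b
5) 1433.121ms=15/4b +286.624ms=3/4b
6) 1719.745ms=9/2b +573.248ms=3/2b
7) 2292.994ms=6b +327.571ms=6/7b
8) 2620.564ms=48/7b +327.571ms=6/7b
9) 2948.135ms=54/7b +327.571ms=6/7b
10) 3275.705ms=60/7b +327.571ms=6/7b
11) 3603.276ms=66/7b +327.571ms=6/7b
12) 3930.846ms=72/7b +327.571ms=6/7b
13) 4258.417ms=78/7b +327.571ms=6/7b
14) 4585.987ms=12b +655.141ms=12/7b
15) 5241.128ms=96/7b +327.571ms=6/7b
16) 5568.699ms=102/7b +655.141ms=12/7b
17) 6223.84ms=114/7b +327.571ms=6/7b
18) 6551.41ms=120/7b +327.571ms=6/7b
Σ=18b of 18 (157bpm 6/8) — PASS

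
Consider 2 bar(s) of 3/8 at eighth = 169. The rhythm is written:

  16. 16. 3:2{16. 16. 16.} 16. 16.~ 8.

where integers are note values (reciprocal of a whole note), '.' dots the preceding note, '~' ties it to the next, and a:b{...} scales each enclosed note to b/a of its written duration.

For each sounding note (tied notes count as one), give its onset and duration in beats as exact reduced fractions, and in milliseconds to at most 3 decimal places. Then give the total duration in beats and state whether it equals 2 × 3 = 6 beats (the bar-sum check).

1) 0.0ms=0b +266.272ms=3/4b
2) 266.272ms=3/4b +266.272ms=3/4b
3) 532.544ms=3/2b +177.515ms=1/2b
4) 710.059ms=2b +177.515ms=1/2b
5) 887.574ms=5/2b +177.515ms=1/2b
6) 1065.089ms=3b +266.272ms=3/4b
7) 1331.361ms=15/4b +798.817ms=9/4b
Σ=6b of 6 (169bpm 3/8) — PASS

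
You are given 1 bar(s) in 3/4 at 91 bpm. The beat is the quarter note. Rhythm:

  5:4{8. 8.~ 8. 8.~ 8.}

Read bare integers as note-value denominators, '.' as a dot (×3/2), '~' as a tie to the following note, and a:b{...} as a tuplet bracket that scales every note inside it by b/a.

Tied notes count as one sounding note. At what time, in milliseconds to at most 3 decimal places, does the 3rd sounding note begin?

note 3 onset = 9/5b = 1186.813ms

1. 0.0ms @ 0 + 395.604ms (3/5)
2. 395.604ms @ 3/5 + 791.209ms (6/5)
3. 1186.813ms @ 9/5 + 791.209ms (6/5)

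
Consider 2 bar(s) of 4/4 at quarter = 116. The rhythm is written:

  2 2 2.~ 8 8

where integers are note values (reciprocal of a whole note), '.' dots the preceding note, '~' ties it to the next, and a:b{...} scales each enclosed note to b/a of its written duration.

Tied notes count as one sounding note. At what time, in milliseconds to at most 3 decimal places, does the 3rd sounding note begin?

1. 0.0ms @ 0 + 1034.483ms (2)
2. 1034.483ms @ 2 + 1034.483ms (2)
3. 2068.966ms @ 4 + 1810.345ms (7/2)
4. 3879.31ms @ 15/2 + 258.621ms (1/2)

note 3 onset = 4b = 2068.966ms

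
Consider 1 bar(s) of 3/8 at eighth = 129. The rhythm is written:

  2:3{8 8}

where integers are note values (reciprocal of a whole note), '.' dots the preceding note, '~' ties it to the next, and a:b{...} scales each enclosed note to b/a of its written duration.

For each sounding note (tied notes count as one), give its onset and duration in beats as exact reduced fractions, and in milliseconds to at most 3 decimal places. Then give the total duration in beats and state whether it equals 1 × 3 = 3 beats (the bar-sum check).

1) 0.0ms=0b +697.674ms=3/2b
2) 697.674ms=3/2b +697.674ms=3/2b
Σ=3b of 3 (129bpm 3/8) — PASS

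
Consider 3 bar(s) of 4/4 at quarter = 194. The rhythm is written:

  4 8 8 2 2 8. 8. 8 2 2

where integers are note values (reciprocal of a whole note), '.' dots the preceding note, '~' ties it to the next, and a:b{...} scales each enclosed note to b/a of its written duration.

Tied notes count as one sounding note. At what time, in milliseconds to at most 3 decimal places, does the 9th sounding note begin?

note 9 onset = 8b = 2474.227ms

1. 0.0ms @ 0 + 309.278ms (1)
2. 309.278ms @ 1 + 154.639ms (1/2)
3. 463.918ms @ 3/2 + 154.639ms (1/2)
4. 618.557ms @ 2 + 618.557ms (2)
5. 1237.113ms @ 4 + 618.557ms (2)
6. 1855.67ms @ 6 + 231.959ms (3/4)
7. 2087.629ms @ 27/4 + 231.959ms (3/4)
8. 2319.588ms @ 15/2 + 154.639ms (1/2)
9. 2474.227ms @ 8 + 618.557ms (2)
10. 3092.784ms @ 10 + 618.557ms (2)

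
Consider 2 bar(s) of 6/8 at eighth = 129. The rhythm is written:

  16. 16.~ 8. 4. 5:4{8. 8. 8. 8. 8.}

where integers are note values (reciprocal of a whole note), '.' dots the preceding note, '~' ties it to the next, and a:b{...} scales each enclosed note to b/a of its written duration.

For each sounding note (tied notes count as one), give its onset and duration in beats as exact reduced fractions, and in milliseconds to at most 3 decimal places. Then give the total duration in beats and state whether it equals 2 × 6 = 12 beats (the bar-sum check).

1) 0.0ms=0b +348.837ms=3/4b
2) 348.837ms=3/4b +1046.512ms=9/4b
3) 1395.349ms=3b +1395.349ms=3b
4) 2790.698ms=6b +558.14ms=6/5b
5) 3348.837ms=36/5b +558.14ms=6/5b
6) 3906.977ms=42/5b +558.14ms=6/5b
7) 4465.116ms=48/5b +558.14ms=6/5b
8) 5023.256ms=54/5b +558.14ms=6/5b
Σ=12b of 12 (129bpm 6/8) — PASS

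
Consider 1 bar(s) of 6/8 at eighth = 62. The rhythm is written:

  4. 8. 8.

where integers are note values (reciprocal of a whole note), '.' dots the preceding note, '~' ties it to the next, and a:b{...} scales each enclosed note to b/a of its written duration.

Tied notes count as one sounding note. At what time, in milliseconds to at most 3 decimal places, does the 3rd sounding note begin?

note 3 onset = 9/2b = 4354.839ms

1. 0.0ms @ 0 + 2903.226ms (3)
2. 2903.226ms @ 3 + 1451.613ms (3/2)
3. 4354.839ms @ 9/2 + 1451.613ms (3/2)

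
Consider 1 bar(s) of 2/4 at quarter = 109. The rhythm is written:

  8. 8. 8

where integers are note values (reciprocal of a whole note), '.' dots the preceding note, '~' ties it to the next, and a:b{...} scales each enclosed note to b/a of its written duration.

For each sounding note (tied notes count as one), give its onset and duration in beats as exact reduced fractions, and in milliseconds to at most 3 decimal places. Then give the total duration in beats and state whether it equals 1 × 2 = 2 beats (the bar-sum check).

1) 0.0ms=0b +412.844ms=3/4b
2) 412.844ms=3/4b +412.844ms=3/4b
3) 825.688ms=3/2b +275.229ms=1/2b
Σ=2b of 2 (109bpm 2/4) — PASS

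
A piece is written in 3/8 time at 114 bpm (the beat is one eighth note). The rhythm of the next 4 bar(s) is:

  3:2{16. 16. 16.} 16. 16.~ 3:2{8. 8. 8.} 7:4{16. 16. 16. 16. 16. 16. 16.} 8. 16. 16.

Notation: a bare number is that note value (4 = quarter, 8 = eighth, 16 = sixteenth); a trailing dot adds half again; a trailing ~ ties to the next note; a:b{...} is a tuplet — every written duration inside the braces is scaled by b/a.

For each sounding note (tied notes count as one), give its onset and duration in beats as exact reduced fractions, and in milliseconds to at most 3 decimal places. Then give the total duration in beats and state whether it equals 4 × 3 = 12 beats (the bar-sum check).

1) 0.0ms=0b +263.158ms=1/2b
2) 263.158ms=1/2b +263.158ms=1/2b
3) 526.316ms=1b +263.158ms=1/2b
4) 789.474ms=3/2b +394.737ms=3/4b
5) 1184.211ms=9/4b +921.053ms=7/4b
6) 2105.263ms=4b +526.316ms=1b
7) 2631.579ms=5b +526.316ms=1b
8) 3157.895ms=6b +225.564ms=3/7b
9) 3383.459ms=45/7b +225.564ms=3/7b
10) 3609.023ms=48/7b +225.564ms=3/7b
11) 3834.586ms=51/7b +225.564ms=3/7b
12) 4060.15ms=54/7b +225.564ms=3/7b
13) 4285.714ms=57/7b +225.564ms=3/7b
14) 4511.278ms=60/7b +225.564ms=3/7b
15) 4736.842ms=9b +789.474ms=3/2b
16) 5526.316ms=21/2b +394.737ms=3/4b
17) 5921.053ms=45/4b +394.737ms=3/4b
Σ=12b of 12 (114bpm 3/8) — PASS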